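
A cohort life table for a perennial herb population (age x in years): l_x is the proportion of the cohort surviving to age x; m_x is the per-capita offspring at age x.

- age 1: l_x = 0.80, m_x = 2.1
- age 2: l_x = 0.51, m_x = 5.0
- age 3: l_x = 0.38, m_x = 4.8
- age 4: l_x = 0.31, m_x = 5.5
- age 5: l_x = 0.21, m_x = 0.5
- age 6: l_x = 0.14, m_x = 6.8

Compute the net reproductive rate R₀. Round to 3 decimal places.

8.816

R₀ = Σ l_x m_x:
  age 1: 0.80 × 2.1 = 1.6800
  age 2: 0.51 × 5.0 = 2.5500
  age 3: 0.38 × 4.8 = 1.8240
  age 4: 0.31 × 5.5 = 1.7050
  age 5: 0.21 × 0.5 = 0.1050
  age 6: 0.14 × 6.8 = 0.9520
R₀ = 1.6800 + 2.5500 + 1.8240 + 1.7050 + 0.1050 + 0.9520 = 8.8160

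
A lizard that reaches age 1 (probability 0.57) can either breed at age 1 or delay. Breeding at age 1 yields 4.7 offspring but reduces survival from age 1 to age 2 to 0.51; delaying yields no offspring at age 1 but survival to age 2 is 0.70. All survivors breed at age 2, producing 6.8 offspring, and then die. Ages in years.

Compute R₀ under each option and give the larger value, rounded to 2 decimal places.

breed at age 1: R₀ = 0.57 × (4.7 + 0.51 × 6.8) = 0.57 × 8.1680 = 4.6558
delay to age 2: R₀ = 0.57 × (0.70 × 6.8) = 0.57 × 4.7600 = 2.7132
Higher: breed at age 1 (4.6558).

4.66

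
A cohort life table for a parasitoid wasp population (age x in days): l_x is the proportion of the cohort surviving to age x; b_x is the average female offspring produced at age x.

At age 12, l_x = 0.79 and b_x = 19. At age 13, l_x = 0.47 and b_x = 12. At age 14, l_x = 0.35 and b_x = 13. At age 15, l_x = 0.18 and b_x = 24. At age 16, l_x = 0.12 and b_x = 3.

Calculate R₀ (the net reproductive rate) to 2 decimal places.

R₀ = Σ l_x b_x:
  age 12: 0.79 × 19 = 15.0100
  age 13: 0.47 × 12 = 5.6400
  age 14: 0.35 × 13 = 4.5500
  age 15: 0.18 × 24 = 4.3200
  age 16: 0.12 × 3 = 0.3600
R₀ = 15.0100 + 5.6400 + 4.5500 + 4.3200 + 0.3600 = 29.8800

29.88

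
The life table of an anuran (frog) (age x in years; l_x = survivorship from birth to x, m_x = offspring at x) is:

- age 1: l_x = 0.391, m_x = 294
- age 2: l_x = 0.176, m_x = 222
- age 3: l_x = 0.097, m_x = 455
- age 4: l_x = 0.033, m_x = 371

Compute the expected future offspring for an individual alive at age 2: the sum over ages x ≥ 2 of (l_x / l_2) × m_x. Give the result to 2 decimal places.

542.33

l_2 = 0.176. Conditional survival from age 2 to x is l_x / l_2.
  x=2: (0.176/0.176) × 222 = 222.0000
  x=3: (0.097/0.176) × 455 = 250.7670
  x=4: (0.033/0.176) × 371 = 69.5625
Sum = 222.0000 + 250.7670 + 69.5625 = 542.3295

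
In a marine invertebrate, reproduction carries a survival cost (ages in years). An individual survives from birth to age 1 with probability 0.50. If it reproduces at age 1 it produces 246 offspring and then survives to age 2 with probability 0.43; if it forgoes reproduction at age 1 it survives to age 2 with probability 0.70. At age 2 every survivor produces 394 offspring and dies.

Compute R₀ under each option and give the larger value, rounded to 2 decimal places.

207.71

breed at age 1: R₀ = 0.50 × (246 + 0.43 × 394) = 0.50 × 415.4200 = 207.7100
delay to age 2: R₀ = 0.50 × (0.70 × 394) = 0.50 × 275.8000 = 137.9000
Higher: breed at age 1 (207.7100).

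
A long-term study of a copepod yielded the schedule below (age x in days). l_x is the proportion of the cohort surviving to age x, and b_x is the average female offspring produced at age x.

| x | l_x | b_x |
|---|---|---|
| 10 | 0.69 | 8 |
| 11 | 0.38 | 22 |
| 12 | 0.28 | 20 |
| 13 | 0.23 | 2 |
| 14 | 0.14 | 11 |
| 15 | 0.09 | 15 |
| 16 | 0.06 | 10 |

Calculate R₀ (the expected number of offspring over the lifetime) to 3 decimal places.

R₀ = Σ l_x b_x:
  age 10: 0.69 × 8 = 5.5200
  age 11: 0.38 × 22 = 8.3600
  age 12: 0.28 × 20 = 5.6000
  age 13: 0.23 × 2 = 0.4600
  age 14: 0.14 × 11 = 1.5400
  age 15: 0.09 × 15 = 1.3500
  age 16: 0.06 × 10 = 0.6000
R₀ = 5.5200 + 8.3600 + 5.6000 + 0.4600 + 1.5400 + 1.3500 + 0.6000 = 23.4300

23.430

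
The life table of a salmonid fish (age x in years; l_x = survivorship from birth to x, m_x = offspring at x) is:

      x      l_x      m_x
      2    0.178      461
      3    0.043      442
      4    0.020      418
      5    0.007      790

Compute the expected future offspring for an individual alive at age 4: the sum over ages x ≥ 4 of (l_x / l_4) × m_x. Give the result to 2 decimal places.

l_4 = 0.020. Conditional survival from age 4 to x is l_x / l_4.
  x=4: (0.020/0.020) × 418 = 418.0000
  x=5: (0.007/0.020) × 790 = 276.5000
Sum = 418.0000 + 276.5000 = 694.5000

694.50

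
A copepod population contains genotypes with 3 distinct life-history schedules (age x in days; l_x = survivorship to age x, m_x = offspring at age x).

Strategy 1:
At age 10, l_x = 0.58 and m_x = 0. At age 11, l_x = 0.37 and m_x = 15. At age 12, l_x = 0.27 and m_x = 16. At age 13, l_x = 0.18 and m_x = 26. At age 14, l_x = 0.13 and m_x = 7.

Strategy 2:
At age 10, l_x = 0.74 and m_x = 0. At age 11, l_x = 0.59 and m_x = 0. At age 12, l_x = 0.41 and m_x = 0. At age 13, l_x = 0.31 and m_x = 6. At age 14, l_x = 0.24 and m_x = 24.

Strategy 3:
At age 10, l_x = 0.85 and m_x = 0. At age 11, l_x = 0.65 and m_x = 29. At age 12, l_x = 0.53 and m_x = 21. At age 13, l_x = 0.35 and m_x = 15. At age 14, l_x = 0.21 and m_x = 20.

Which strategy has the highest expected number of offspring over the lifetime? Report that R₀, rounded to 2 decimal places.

39.43

Strategy 1: R₀ = 0.58×0 + 0.37×15 + 0.27×16 + 0.18×26 + 0.13×7 = 15.4600
Strategy 2: R₀ = 0.74×0 + 0.59×0 + 0.41×0 + 0.31×6 + 0.24×24 = 7.6200
Strategy 3: R₀ = 0.85×0 + 0.65×29 + 0.53×21 + 0.35×15 + 0.21×20 = 39.4300
Highest R₀: strategy 3 with 39.4300.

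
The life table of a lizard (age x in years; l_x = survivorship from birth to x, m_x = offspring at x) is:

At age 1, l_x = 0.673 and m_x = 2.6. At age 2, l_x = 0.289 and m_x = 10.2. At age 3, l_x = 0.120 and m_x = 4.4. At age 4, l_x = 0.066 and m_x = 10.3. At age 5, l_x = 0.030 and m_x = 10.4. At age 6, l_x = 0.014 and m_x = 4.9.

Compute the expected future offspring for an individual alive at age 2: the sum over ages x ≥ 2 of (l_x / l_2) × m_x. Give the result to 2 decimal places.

l_2 = 0.289. Conditional survival from age 2 to x is l_x / l_2.
  x=2: (0.289/0.289) × 10.2 = 10.2000
  x=3: (0.120/0.289) × 4.4 = 1.8270
  x=4: (0.066/0.289) × 10.3 = 2.3522
  x=5: (0.030/0.289) × 10.4 = 1.0796
  x=6: (0.014/0.289) × 4.9 = 0.2374
Sum = 10.2000 + 1.8270 + 2.3522 + 1.0796 + 0.2374 = 15.6962

15.70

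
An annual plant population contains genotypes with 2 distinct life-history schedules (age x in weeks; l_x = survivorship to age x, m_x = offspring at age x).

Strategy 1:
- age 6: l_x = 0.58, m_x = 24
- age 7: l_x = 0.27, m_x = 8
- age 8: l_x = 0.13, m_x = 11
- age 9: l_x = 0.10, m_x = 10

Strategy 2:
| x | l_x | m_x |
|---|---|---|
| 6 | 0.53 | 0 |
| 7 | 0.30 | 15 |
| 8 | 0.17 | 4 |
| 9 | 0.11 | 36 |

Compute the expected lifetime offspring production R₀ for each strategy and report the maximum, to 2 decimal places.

18.51

Strategy 1: R₀ = 0.58×24 + 0.27×8 + 0.13×11 + 0.10×10 = 18.5100
Strategy 2: R₀ = 0.53×0 + 0.30×15 + 0.17×4 + 0.11×36 = 9.1400
Highest R₀: strategy 1 with 18.5100.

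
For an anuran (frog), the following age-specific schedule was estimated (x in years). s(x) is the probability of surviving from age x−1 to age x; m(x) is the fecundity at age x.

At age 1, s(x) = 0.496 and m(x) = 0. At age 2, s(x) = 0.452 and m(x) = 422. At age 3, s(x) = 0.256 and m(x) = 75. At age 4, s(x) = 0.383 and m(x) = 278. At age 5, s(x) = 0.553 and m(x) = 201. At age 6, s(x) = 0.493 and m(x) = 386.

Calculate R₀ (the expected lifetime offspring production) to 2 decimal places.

109.78

Survivorship from birth: l_x = s_1·s_2·…·s_x.
  l_1 = 0.49600
  l_2 = 0.22419
  l_3 = 0.05739
  l_4 = 0.02198
  l_5 = 0.01216
  l_6 = 0.00599
R₀ = Σ l_x m(x):
  age 1: 0.49600 × 0 = 0.0000
  age 2: 0.22419 × 422 = 94.6082
  age 3: 0.05739 × 75 = 4.3042
  age 4: 0.02198 × 278 = 6.1104
  age 5: 0.01216 × 201 = 2.4442
  age 6: 0.00599 × 386 = 2.3121
R₀ = 0.0000 + 94.6082 + 4.3042 + 6.1104 + 2.4442 + 2.3121 = 109.7792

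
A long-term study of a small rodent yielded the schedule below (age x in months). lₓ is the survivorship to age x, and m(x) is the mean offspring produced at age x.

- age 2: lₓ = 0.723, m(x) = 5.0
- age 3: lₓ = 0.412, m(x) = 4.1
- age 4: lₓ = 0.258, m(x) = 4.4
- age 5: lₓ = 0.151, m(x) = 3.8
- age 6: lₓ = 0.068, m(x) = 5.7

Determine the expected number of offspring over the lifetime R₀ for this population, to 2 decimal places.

R₀ = Σ lₓ m(x):
  age 2: 0.723 × 5.0 = 3.6150
  age 3: 0.412 × 4.1 = 1.6892
  age 4: 0.258 × 4.4 = 1.1352
  age 5: 0.151 × 3.8 = 0.5738
  age 6: 0.068 × 5.7 = 0.3876
R₀ = 3.6150 + 1.6892 + 1.1352 + 0.5738 + 0.3876 = 7.4008

7.40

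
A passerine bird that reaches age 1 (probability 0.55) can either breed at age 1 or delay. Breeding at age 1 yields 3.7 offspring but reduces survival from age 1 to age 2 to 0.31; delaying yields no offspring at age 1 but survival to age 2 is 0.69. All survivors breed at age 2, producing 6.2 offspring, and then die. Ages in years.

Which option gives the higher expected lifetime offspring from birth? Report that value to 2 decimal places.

3.09

breed at age 1: R₀ = 0.55 × (3.7 + 0.31 × 6.2) = 0.55 × 5.6220 = 3.0921
delay to age 2: R₀ = 0.55 × (0.69 × 6.2) = 0.55 × 4.2780 = 2.3529
Higher: breed at age 1 (3.0921).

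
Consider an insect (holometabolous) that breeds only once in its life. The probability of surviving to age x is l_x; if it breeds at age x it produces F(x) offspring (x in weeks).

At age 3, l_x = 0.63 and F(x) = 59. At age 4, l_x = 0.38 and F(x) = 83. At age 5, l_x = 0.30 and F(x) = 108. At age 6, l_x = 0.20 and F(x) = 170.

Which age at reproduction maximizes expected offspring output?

Expected offspring if breeding at age x = l_x × F(x):
  age 3: 0.63 × 59 = 37.170
  age 4: 0.38 × 83 = 31.540
  age 5: 0.30 × 108 = 32.400
  age 6: 0.20 × 170 = 34.000
Maximum at age 3 (37.170).

3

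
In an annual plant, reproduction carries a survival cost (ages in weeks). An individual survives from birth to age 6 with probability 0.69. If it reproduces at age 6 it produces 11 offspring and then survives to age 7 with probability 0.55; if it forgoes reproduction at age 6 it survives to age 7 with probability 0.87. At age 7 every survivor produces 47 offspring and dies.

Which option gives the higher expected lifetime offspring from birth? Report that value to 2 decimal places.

breed at age 6: R₀ = 0.69 × (11 + 0.55 × 47) = 0.69 × 36.8500 = 25.4265
delay to age 7: R₀ = 0.69 × (0.87 × 47) = 0.69 × 40.8900 = 28.2141
Higher: delay to age 7 (28.2141).

28.21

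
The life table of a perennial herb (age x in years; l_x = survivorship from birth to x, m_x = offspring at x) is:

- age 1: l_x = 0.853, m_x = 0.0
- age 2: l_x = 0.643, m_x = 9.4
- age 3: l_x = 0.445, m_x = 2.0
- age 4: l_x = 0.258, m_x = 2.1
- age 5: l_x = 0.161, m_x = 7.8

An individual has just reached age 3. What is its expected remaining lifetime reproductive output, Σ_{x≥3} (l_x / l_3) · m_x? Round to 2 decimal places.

6.04

l_3 = 0.445. Conditional survival from age 3 to x is l_x / l_3.
  x=3: (0.445/0.445) × 2.0 = 2.0000
  x=4: (0.258/0.445) × 2.1 = 1.2175
  x=5: (0.161/0.445) × 7.8 = 2.8220
Sum = 2.0000 + 1.2175 + 2.8220 = 6.0396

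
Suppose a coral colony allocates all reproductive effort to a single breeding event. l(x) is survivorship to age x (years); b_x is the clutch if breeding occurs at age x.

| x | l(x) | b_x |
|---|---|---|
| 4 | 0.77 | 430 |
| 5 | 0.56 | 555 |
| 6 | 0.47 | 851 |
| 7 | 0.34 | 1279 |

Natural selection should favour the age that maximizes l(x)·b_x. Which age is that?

7

Expected offspring if breeding at age x = l(x) × b_x:
  age 4: 0.77 × 430 = 331.100
  age 5: 0.56 × 555 = 310.800
  age 6: 0.47 × 851 = 399.970
  age 7: 0.34 × 1279 = 434.860
Maximum at age 7 (434.860).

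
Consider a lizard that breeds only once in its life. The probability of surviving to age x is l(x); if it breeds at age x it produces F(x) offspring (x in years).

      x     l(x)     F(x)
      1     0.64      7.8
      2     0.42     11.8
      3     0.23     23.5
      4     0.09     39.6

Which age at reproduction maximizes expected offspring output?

Expected offspring if breeding at age x = l(x) × F(x):
  age 1: 0.64 × 7.8 = 4.992
  age 2: 0.42 × 11.8 = 4.956
  age 3: 0.23 × 23.5 = 5.405
  age 4: 0.09 × 39.6 = 3.564
Maximum at age 3 (5.405).

3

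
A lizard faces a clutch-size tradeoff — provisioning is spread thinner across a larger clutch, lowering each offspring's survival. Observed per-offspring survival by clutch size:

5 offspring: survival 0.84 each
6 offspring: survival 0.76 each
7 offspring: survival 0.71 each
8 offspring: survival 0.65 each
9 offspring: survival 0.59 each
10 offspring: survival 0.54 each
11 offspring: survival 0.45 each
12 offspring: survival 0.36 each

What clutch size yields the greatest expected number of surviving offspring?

Expected surviving offspring = c × s(c):
  c=5: 5 × 0.84 = 4.200
  c=6: 6 × 0.76 = 4.560
  c=7: 7 × 0.71 = 4.970
  c=8: 8 × 0.65 = 5.200
  c=9: 9 × 0.59 = 5.310
  c=10: 10 × 0.54 = 5.400
  c=11: 11 × 0.45 = 4.950
  c=12: 12 × 0.36 = 4.320
Maximum at c = 10 (5.400 surviving offspring).

10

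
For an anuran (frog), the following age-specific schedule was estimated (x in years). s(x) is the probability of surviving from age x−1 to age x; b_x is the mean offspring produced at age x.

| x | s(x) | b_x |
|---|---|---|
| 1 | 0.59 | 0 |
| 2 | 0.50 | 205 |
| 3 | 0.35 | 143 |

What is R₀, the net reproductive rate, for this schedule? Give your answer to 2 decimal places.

75.24

Survivorship from birth: l_x = s_1·s_2·…·s_x.
  l_1 = 0.59000
  l_2 = 0.29500
  l_3 = 0.10325
R₀ = Σ l_x b_x:
  age 1: 0.59000 × 0 = 0.0000
  age 2: 0.29500 × 205 = 60.4750
  age 3: 0.10325 × 143 = 14.7647
R₀ = 0.0000 + 60.4750 + 14.7647 = 75.2397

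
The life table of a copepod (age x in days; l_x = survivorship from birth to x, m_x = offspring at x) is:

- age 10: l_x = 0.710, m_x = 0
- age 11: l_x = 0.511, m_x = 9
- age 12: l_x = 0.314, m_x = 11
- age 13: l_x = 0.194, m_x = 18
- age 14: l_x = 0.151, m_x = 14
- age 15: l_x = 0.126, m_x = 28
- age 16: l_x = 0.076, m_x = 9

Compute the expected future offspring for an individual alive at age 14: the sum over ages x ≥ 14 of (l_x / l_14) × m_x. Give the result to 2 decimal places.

41.89

l_14 = 0.151. Conditional survival from age 14 to x is l_x / l_14.
  x=14: (0.151/0.151) × 14 = 14.0000
  x=15: (0.126/0.151) × 28 = 23.3642
  x=16: (0.076/0.151) × 9 = 4.5298
Sum = 14.0000 + 23.3642 + 4.5298 = 41.8940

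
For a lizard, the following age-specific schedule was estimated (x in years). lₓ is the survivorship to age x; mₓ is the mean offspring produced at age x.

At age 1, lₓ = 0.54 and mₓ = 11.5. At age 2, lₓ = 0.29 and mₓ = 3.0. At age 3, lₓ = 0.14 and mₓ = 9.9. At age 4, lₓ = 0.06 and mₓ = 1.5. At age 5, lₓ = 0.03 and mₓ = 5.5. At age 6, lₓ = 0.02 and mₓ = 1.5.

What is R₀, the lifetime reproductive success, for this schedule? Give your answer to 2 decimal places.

R₀ = Σ lₓ mₓ:
  age 1: 0.54 × 11.5 = 6.2100
  age 2: 0.29 × 3.0 = 0.8700
  age 3: 0.14 × 9.9 = 1.3860
  age 4: 0.06 × 1.5 = 0.0900
  age 5: 0.03 × 5.5 = 0.1650
  age 6: 0.02 × 1.5 = 0.0300
R₀ = 6.2100 + 0.8700 + 1.3860 + 0.0900 + 0.1650 + 0.0300 = 8.7510

8.75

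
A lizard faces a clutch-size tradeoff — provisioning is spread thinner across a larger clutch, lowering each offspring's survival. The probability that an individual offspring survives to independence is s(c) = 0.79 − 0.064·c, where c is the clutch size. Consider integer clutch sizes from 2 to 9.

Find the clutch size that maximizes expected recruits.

Expected recruits = c × s(c):
  c=2: 2 × 0.662 = 1.324
  c=3: 3 × 0.598 = 1.794
  c=4: 4 × 0.534 = 2.136
  c=5: 5 × 0.470 = 2.350
  c=6: 6 × 0.406 = 2.436
  c=7: 7 × 0.342 = 2.394
  c=8: 8 × 0.278 = 2.224
  c=9: 9 × 0.214 = 1.926
Maximum at c = 6 (2.436 recruits).

6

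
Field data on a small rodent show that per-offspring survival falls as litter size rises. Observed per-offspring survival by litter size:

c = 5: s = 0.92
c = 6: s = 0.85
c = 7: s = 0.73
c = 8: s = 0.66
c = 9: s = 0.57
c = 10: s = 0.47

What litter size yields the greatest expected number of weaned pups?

Expected weaned pups = c × s(c):
  c=5: 5 × 0.92 = 4.600
  c=6: 6 × 0.85 = 5.100
  c=7: 7 × 0.73 = 5.110
  c=8: 8 × 0.66 = 5.280
  c=9: 9 × 0.57 = 5.130
  c=10: 10 × 0.47 = 4.700
Maximum at c = 8 (5.280 weaned pups).

8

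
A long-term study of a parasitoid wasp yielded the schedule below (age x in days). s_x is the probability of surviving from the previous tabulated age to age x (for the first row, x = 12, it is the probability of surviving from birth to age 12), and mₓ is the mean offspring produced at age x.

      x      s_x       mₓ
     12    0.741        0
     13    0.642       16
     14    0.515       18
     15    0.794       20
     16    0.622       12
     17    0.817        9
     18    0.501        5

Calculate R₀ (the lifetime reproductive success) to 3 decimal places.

Survivorship from birth: l_x = s_12·s_13·…·s_x.
  l_12 = 0.74100
  l_13 = 0.47572
  l_14 = 0.24500
  l_15 = 0.19453
  l_16 = 0.12100
  l_17 = 0.09885
  l_18 = 0.04953
R₀ = Σ l_x mₓ:
  age 12: 0.74100 × 0 = 0.0000
  age 13: 0.47572 × 16 = 7.6115
  age 14: 0.24500 × 18 = 4.4100
  age 15: 0.19453 × 20 = 3.8906
  age 16: 0.12100 × 12 = 1.4520
  age 17: 0.09885 × 9 = 0.8896
  age 18: 0.04953 × 5 = 0.2476
R₀ = 0.0000 + 7.6115 + 4.4100 + 3.8906 + 1.4520 + 0.8896 + 0.2476 = 18.5014

18.501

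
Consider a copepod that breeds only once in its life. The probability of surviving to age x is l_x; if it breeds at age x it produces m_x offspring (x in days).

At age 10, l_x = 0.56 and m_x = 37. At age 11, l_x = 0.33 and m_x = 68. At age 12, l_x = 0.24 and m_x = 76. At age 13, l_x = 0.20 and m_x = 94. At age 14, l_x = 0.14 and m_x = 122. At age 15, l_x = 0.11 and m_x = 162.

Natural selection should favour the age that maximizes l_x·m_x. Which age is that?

11

Expected offspring if breeding at age x = l_x × m_x:
  age 10: 0.56 × 37 = 20.720
  age 11: 0.33 × 68 = 22.440
  age 12: 0.24 × 76 = 18.240
  age 13: 0.20 × 94 = 18.800
  age 14: 0.14 × 122 = 17.080
  age 15: 0.11 × 162 = 17.820
Maximum at age 11 (22.440).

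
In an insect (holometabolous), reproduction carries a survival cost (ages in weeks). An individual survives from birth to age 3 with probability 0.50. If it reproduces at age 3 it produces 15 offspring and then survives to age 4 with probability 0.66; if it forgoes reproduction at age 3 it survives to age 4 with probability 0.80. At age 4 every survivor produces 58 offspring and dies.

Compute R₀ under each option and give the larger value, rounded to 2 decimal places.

breed at age 3: R₀ = 0.50 × (15 + 0.66 × 58) = 0.50 × 53.2800 = 26.6400
delay to age 4: R₀ = 0.50 × (0.80 × 58) = 0.50 × 46.4000 = 23.2000
Higher: breed at age 3 (26.6400).

26.64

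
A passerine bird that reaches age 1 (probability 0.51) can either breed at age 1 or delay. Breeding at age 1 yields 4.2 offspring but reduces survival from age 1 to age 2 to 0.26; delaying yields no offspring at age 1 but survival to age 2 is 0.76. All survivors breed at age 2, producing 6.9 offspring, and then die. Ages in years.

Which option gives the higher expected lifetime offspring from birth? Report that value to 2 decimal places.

breed at age 1: R₀ = 0.51 × (4.2 + 0.26 × 6.9) = 0.51 × 5.9940 = 3.0569
delay to age 2: R₀ = 0.51 × (0.76 × 6.9) = 0.51 × 5.2440 = 2.6744
Higher: breed at age 1 (3.0569).

3.06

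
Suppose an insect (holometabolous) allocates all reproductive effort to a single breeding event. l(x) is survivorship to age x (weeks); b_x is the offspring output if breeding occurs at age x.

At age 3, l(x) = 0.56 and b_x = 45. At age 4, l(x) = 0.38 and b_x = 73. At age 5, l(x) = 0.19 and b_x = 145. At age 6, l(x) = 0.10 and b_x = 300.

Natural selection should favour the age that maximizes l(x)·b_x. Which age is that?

Expected offspring if breeding at age x = l(x) × b_x:
  age 3: 0.56 × 45 = 25.200
  age 4: 0.38 × 73 = 27.740
  age 5: 0.19 × 145 = 27.550
  age 6: 0.10 × 300 = 30.000
Maximum at age 6 (30.000).

6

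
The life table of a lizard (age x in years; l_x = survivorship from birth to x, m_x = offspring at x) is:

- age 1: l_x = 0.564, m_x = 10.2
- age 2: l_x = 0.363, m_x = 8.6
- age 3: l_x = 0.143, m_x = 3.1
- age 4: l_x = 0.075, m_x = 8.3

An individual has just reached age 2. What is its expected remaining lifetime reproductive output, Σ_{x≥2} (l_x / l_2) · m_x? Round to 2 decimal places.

l_2 = 0.363. Conditional survival from age 2 to x is l_x / l_2.
  x=2: (0.363/0.363) × 8.6 = 8.6000
  x=3: (0.143/0.363) × 3.1 = 1.2212
  x=4: (0.075/0.363) × 8.3 = 1.7149
Sum = 8.6000 + 1.2212 + 1.7149 = 11.5361

11.54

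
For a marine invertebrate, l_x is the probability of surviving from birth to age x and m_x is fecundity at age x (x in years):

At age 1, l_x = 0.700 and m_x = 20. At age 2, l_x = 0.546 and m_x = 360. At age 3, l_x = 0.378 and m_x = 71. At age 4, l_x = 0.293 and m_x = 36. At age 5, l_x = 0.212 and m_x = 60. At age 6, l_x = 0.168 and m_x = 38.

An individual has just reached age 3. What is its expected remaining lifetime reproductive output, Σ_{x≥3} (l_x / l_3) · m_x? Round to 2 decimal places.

149.44

l_3 = 0.378. Conditional survival from age 3 to x is l_x / l_3.
  x=3: (0.378/0.378) × 71 = 71.0000
  x=4: (0.293/0.378) × 36 = 27.9048
  x=5: (0.212/0.378) × 60 = 33.6508
  x=6: (0.168/0.378) × 38 = 16.8889
Sum = 71.0000 + 27.9048 + 33.6508 + 16.8889 = 149.4444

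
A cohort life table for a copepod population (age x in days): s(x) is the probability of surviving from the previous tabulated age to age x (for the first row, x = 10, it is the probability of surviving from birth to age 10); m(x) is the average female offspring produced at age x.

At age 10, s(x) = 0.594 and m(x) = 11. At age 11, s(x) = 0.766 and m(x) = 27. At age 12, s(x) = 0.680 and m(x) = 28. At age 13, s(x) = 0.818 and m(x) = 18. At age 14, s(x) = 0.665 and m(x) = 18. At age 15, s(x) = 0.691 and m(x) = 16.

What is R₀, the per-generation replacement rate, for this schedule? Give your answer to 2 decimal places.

36.93

Survivorship from birth: l_x = s_10·s_11·…·s_x.
  l_10 = 0.59400
  l_11 = 0.45500
  l_12 = 0.30940
  l_13 = 0.25309
  l_14 = 0.16831
  l_15 = 0.11630
R₀ = Σ l_x m(x):
  age 10: 0.59400 × 11 = 6.5340
  age 11: 0.45500 × 27 = 12.2850
  age 12: 0.30940 × 28 = 8.6632
  age 13: 0.25309 × 18 = 4.5556
  age 14: 0.16831 × 18 = 3.0296
  age 15: 0.11630 × 16 = 1.8608
R₀ = 6.5340 + 12.2850 + 8.6632 + 4.5556 + 3.0296 + 1.8608 = 36.9282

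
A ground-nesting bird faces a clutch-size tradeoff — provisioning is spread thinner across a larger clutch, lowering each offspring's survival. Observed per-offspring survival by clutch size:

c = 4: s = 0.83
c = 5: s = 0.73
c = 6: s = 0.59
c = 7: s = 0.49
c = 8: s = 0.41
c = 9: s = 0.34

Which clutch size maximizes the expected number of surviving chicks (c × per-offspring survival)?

5

Expected surviving chicks = c × s(c):
  c=4: 4 × 0.83 = 3.320
  c=5: 5 × 0.73 = 3.650
  c=6: 6 × 0.59 = 3.540
  c=7: 7 × 0.49 = 3.430
  c=8: 8 × 0.41 = 3.280
  c=9: 9 × 0.34 = 3.060
Maximum at c = 5 (3.650 surviving chicks).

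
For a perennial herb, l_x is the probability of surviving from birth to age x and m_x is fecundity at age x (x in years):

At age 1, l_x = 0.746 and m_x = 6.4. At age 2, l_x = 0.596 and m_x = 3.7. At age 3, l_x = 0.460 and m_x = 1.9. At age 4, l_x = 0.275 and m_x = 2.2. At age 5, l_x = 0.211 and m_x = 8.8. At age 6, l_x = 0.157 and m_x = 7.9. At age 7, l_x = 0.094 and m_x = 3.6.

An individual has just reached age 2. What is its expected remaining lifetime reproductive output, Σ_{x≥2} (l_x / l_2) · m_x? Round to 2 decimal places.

l_2 = 0.596. Conditional survival from age 2 to x is l_x / l_2.
  x=2: (0.596/0.596) × 3.7 = 3.7000
  x=3: (0.460/0.596) × 1.9 = 1.4664
  x=4: (0.275/0.596) × 2.2 = 1.0151
  x=5: (0.211/0.596) × 8.8 = 3.1154
  x=6: (0.157/0.596) × 7.9 = 2.0810
  x=7: (0.094/0.596) × 3.6 = 0.5678
Sum = 3.7000 + 1.4664 + 1.0151 + 3.1154 + 2.0810 + 0.5678 = 11.9458

11.95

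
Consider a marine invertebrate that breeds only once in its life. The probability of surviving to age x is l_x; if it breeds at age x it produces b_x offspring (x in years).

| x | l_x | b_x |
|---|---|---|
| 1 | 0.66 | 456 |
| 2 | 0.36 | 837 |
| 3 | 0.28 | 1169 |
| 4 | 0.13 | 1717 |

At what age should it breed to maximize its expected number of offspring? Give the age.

3

Expected offspring if breeding at age x = l_x × b_x:
  age 1: 0.66 × 456 = 300.960
  age 2: 0.36 × 837 = 301.320
  age 3: 0.28 × 1169 = 327.320
  age 4: 0.13 × 1717 = 223.210
Maximum at age 3 (327.320).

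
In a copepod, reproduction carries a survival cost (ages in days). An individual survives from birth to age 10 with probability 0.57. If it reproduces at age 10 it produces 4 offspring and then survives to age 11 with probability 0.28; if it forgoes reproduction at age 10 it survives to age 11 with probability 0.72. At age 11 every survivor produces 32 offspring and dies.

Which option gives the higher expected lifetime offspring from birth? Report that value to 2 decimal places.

breed at age 10: R₀ = 0.57 × (4 + 0.28 × 32) = 0.57 × 12.9600 = 7.3872
delay to age 11: R₀ = 0.57 × (0.72 × 32) = 0.57 × 23.0400 = 13.1328
Higher: delay to age 11 (13.1328).

13.13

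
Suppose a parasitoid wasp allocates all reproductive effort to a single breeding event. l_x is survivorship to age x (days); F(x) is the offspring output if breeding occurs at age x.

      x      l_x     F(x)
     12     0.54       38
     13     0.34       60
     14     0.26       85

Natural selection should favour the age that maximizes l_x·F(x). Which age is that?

14

Expected offspring if breeding at age x = l_x × F(x):
  age 12: 0.54 × 38 = 20.520
  age 13: 0.34 × 60 = 20.400
  age 14: 0.26 × 85 = 22.100
Maximum at age 14 (22.100).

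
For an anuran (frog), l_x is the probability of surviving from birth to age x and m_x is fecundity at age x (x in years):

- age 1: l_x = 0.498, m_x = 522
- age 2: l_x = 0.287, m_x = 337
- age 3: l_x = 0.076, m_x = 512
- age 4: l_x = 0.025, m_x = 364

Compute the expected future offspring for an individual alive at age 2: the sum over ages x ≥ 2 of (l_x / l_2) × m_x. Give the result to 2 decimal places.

504.29

l_2 = 0.287. Conditional survival from age 2 to x is l_x / l_2.
  x=2: (0.287/0.287) × 337 = 337.0000
  x=3: (0.076/0.287) × 512 = 135.5819
  x=4: (0.025/0.287) × 364 = 31.7073
Sum = 337.0000 + 135.5819 + 31.7073 = 504.2892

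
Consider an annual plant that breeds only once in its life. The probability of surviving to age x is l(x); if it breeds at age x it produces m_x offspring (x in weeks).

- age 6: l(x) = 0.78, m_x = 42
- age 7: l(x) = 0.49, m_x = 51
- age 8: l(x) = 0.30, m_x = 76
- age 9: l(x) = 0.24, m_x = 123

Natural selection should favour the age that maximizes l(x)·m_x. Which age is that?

6

Expected offspring if breeding at age x = l(x) × m_x:
  age 6: 0.78 × 42 = 32.760
  age 7: 0.49 × 51 = 24.990
  age 8: 0.30 × 76 = 22.800
  age 9: 0.24 × 123 = 29.520
Maximum at age 6 (32.760).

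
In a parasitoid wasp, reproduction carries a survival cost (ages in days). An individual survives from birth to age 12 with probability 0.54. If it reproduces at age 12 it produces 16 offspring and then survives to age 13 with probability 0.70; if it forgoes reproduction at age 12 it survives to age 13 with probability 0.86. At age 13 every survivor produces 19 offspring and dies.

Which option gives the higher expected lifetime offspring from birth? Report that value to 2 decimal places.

breed at age 12: R₀ = 0.54 × (16 + 0.70 × 19) = 0.54 × 29.3000 = 15.8220
delay to age 13: R₀ = 0.54 × (0.86 × 19) = 0.54 × 16.3400 = 8.8236
Higher: breed at age 12 (15.8220).

15.82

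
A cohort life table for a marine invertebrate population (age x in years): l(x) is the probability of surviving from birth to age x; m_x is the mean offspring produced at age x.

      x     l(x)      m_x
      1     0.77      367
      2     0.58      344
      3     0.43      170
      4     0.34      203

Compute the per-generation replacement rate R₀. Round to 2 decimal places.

624.23

R₀ = Σ l(x) m_x:
  age 1: 0.77 × 367 = 282.5900
  age 2: 0.58 × 344 = 199.5200
  age 3: 0.43 × 170 = 73.1000
  age 4: 0.34 × 203 = 69.0200
R₀ = 282.5900 + 199.5200 + 73.1000 + 69.0200 = 624.2300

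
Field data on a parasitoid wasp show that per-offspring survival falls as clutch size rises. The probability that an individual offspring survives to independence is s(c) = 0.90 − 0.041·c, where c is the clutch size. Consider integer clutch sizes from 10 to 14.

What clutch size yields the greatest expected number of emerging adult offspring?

Expected emerging adult offspring = c × s(c):
  c=10: 10 × 0.490 = 4.900
  c=11: 11 × 0.449 = 4.939
  c=12: 12 × 0.408 = 4.896
  c=13: 13 × 0.367 = 4.771
  c=14: 14 × 0.326 = 4.564
Maximum at c = 11 (4.939 emerging adult offspring).

11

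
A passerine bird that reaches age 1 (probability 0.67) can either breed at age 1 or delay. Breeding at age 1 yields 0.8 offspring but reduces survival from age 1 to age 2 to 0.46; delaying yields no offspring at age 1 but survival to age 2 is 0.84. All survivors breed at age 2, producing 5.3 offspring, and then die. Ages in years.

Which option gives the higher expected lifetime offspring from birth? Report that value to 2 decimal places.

breed at age 1: R₀ = 0.67 × (0.8 + 0.46 × 5.3) = 0.67 × 3.2380 = 2.1695
delay to age 2: R₀ = 0.67 × (0.84 × 5.3) = 0.67 × 4.4520 = 2.9828
Higher: delay to age 2 (2.9828).

2.98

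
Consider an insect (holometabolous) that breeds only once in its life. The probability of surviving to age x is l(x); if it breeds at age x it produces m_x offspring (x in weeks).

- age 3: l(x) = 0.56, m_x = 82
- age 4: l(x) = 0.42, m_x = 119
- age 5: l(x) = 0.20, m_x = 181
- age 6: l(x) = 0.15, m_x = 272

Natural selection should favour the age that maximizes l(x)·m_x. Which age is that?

Expected offspring if breeding at age x = l(x) × m_x:
  age 3: 0.56 × 82 = 45.920
  age 4: 0.42 × 119 = 49.980
  age 5: 0.20 × 181 = 36.200
  age 6: 0.15 × 272 = 40.800
Maximum at age 4 (49.980).

4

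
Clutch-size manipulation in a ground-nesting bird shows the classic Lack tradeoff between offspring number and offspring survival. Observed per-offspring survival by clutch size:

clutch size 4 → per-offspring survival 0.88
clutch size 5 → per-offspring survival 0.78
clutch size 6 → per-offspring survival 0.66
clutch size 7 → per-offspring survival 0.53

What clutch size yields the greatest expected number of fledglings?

6

Expected fledglings = c × s(c):
  c=4: 4 × 0.88 = 3.520
  c=5: 5 × 0.78 = 3.900
  c=6: 6 × 0.66 = 3.960
  c=7: 7 × 0.53 = 3.710
Maximum at c = 6 (3.960 fledglings).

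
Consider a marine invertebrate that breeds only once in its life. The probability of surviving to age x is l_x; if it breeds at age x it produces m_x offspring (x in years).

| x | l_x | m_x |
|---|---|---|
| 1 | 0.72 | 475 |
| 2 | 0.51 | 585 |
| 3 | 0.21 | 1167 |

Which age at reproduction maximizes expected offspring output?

Expected offspring if breeding at age x = l_x × m_x:
  age 1: 0.72 × 475 = 342.000
  age 2: 0.51 × 585 = 298.350
  age 3: 0.21 × 1167 = 245.070
Maximum at age 1 (342.000).

1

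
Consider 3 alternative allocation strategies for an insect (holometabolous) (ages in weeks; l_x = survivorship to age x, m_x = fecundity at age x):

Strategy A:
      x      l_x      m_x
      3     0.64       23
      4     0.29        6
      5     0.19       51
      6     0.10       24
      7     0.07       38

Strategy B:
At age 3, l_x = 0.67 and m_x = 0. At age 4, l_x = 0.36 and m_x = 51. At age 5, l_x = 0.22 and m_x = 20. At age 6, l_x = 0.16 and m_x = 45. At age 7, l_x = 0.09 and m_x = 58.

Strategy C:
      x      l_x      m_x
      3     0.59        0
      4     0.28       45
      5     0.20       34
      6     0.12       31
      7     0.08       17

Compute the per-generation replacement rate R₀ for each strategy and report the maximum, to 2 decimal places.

Strategy A: R₀ = 0.64×23 + 0.29×6 + 0.19×51 + 0.10×24 + 0.07×38 = 31.2100
Strategy B: R₀ = 0.67×0 + 0.36×51 + 0.22×20 + 0.16×45 + 0.09×58 = 35.1800
Strategy C: R₀ = 0.59×0 + 0.28×45 + 0.20×34 + 0.12×31 + 0.08×17 = 24.4800
Highest R₀: strategy B with 35.1800.

35.18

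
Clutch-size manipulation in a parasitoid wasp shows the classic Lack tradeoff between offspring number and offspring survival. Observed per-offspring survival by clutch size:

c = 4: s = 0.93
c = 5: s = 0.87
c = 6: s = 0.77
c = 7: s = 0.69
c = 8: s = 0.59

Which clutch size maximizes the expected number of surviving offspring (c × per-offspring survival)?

Expected surviving offspring = c × s(c):
  c=4: 4 × 0.93 = 3.720
  c=5: 5 × 0.87 = 4.350
  c=6: 6 × 0.77 = 4.620
  c=7: 7 × 0.69 = 4.830
  c=8: 8 × 0.59 = 4.720
Maximum at c = 7 (4.830 surviving offspring).

7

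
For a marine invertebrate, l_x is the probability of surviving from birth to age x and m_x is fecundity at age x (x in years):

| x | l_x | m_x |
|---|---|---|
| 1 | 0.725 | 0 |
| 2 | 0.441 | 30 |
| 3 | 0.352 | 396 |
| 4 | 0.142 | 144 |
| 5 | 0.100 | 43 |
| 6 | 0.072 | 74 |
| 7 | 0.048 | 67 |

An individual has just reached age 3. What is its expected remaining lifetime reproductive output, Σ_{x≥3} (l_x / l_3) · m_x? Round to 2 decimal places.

l_3 = 0.352. Conditional survival from age 3 to x is l_x / l_3.
  x=3: (0.352/0.352) × 396 = 396.0000
  x=4: (0.142/0.352) × 144 = 58.0909
  x=5: (0.100/0.352) × 43 = 12.2159
  x=6: (0.072/0.352) × 74 = 15.1364
  x=7: (0.048/0.352) × 67 = 9.1364
Sum = 396.0000 + 58.0909 + 12.2159 + 15.1364 + 9.1364 = 490.5795

490.58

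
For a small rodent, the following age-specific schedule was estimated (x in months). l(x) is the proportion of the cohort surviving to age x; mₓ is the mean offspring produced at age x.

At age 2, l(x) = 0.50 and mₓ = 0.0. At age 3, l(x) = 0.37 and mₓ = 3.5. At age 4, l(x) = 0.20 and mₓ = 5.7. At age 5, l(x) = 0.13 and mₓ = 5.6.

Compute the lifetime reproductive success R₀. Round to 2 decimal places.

R₀ = Σ l(x) mₓ:
  age 2: 0.50 × 0.0 = 0.0000
  age 3: 0.37 × 3.5 = 1.2950
  age 4: 0.20 × 5.7 = 1.1400
  age 5: 0.13 × 5.6 = 0.7280
R₀ = 0.0000 + 1.2950 + 1.1400 + 0.7280 = 3.1630

3.16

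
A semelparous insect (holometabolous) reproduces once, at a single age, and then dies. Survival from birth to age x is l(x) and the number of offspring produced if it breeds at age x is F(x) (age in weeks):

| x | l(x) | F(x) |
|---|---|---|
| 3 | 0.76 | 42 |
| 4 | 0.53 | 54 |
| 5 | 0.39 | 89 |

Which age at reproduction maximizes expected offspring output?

Expected offspring if breeding at age x = l(x) × F(x):
  age 3: 0.76 × 42 = 31.920
  age 4: 0.53 × 54 = 28.620
  age 5: 0.39 × 89 = 34.710
Maximum at age 5 (34.710).

5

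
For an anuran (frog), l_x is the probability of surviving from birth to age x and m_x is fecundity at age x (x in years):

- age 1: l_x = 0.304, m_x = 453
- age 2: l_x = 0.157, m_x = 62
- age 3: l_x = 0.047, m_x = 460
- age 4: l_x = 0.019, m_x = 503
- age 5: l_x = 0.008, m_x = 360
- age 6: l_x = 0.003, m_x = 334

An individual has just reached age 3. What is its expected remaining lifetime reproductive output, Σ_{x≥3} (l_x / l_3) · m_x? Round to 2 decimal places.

l_3 = 0.047. Conditional survival from age 3 to x is l_x / l_3.
  x=3: (0.047/0.047) × 460 = 460.0000
  x=4: (0.019/0.047) × 503 = 203.3404
  x=5: (0.008/0.047) × 360 = 61.2766
  x=6: (0.003/0.047) × 334 = 21.3191
Sum = 460.0000 + 203.3404 + 61.2766 + 21.3191 = 745.9362

745.94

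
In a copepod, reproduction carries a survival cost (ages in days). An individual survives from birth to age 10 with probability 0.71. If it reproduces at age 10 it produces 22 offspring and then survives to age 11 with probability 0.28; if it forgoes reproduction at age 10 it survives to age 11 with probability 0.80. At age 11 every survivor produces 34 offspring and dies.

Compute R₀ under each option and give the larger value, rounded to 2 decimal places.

22.38

breed at age 10: R₀ = 0.71 × (22 + 0.28 × 34) = 0.71 × 31.5200 = 22.3792
delay to age 11: R₀ = 0.71 × (0.80 × 34) = 0.71 × 27.2000 = 19.3120
Higher: breed at age 10 (22.3792).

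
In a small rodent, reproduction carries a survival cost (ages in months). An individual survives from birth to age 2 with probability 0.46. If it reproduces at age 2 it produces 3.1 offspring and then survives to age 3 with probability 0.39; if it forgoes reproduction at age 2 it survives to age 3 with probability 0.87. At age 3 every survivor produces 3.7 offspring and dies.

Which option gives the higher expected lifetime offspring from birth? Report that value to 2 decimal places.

breed at age 2: R₀ = 0.46 × (3.1 + 0.39 × 3.7) = 0.46 × 4.5430 = 2.0898
delay to age 3: R₀ = 0.46 × (0.87 × 3.7) = 0.46 × 3.2190 = 1.4807
Higher: breed at age 2 (2.0898).

2.09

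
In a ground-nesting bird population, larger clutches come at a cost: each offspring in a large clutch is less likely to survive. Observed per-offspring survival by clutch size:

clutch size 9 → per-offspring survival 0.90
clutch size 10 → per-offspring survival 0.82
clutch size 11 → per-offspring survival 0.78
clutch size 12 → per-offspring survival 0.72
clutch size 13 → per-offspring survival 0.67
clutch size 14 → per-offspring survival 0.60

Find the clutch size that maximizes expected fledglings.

13

Expected fledglings = c × s(c):
  c=9: 9 × 0.90 = 8.100
  c=10: 10 × 0.82 = 8.200
  c=11: 11 × 0.78 = 8.580
  c=12: 12 × 0.72 = 8.640
  c=13: 13 × 0.67 = 8.710
  c=14: 14 × 0.60 = 8.400
Maximum at c = 13 (8.710 fledglings).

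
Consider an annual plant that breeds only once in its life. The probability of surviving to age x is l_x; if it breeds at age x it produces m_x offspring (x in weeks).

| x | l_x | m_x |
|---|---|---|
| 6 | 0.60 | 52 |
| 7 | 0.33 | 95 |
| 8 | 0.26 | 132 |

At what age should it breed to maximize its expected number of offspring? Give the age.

Expected offspring if breeding at age x = l_x × m_x:
  age 6: 0.60 × 52 = 31.200
  age 7: 0.33 × 95 = 31.350
  age 8: 0.26 × 132 = 34.320
Maximum at age 8 (34.320).

8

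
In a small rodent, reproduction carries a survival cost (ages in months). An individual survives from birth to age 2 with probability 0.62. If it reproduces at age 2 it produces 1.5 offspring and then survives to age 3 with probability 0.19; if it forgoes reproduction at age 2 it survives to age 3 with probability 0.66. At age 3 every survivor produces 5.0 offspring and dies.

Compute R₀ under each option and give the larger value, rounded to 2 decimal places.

2.05

breed at age 2: R₀ = 0.62 × (1.5 + 0.19 × 5.0) = 0.62 × 2.4500 = 1.5190
delay to age 3: R₀ = 0.62 × (0.66 × 5.0) = 0.62 × 3.3000 = 2.0460
Higher: delay to age 3 (2.0460).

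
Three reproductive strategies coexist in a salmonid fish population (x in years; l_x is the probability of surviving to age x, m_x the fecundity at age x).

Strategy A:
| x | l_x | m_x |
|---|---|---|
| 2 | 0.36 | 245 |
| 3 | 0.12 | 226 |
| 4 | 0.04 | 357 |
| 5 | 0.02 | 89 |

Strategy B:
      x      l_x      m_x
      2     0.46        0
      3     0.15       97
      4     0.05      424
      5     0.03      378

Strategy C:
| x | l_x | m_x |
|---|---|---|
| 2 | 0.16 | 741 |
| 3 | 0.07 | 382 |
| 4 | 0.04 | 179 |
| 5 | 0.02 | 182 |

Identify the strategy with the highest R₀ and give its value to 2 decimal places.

156.10

Strategy A: R₀ = 0.36×245 + 0.12×226 + 0.04×357 + 0.02×89 = 131.3800
Strategy B: R₀ = 0.46×0 + 0.15×97 + 0.05×424 + 0.03×378 = 47.0900
Strategy C: R₀ = 0.16×741 + 0.07×382 + 0.04×179 + 0.02×182 = 156.1000
Highest R₀: strategy C with 156.1000.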